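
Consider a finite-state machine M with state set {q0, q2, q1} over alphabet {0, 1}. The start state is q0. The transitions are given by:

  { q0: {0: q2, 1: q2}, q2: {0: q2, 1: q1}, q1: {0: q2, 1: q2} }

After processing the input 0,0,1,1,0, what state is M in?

q2

Trace: q0 -0-> q2 -0-> q2 -1-> q1 -1-> q2 -0-> q2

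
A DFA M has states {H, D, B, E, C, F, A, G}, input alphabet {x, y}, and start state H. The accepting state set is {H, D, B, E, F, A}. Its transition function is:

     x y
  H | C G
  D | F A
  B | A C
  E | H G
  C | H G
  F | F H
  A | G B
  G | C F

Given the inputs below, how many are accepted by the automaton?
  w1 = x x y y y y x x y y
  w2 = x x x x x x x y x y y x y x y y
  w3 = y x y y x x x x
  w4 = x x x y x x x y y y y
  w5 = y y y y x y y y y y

w1:
  start at H
  read 'x': H → C
  read 'x': C → H
  read 'y': H → G
  read 'y': G → F
  read 'y': F → H
  read 'y': H → G
  read 'x': G → C
  read 'x': C → H
  read 'y': H → G
  read 'y': G → F
  end F, accepted
w2:
  start at H
  read 'x': H → C
  read 'x': C → H
  read 'x': H → C
  read 'x': C → H
  read 'x': H → C
  read 'x': C → H
  read 'x': H → C
  read 'y': C → G
  read 'x': G → C
  read 'y': C → G
  read 'y': G → F
  read 'x': F → F
  read 'y': F → H
  read 'x': H → C
  read 'y': C → G
  read 'y': G → F
  end F, accepted
w3:
  start at H
  read 'y': H → G
  read 'x': G → C
  read 'y': C → G
  read 'y': G → F
  read 'x': F → F
  read 'x': F → F
  read 'x': F → F
  read 'x': F → F
  end F, accepted
w4:
  start at H
  read 'x': H → C
  read 'x': C → H
  read 'x': H → C
  read 'y': C → G
  read 'x': G → C
  read 'x': C → H
  read 'x': H → C
  read 'y': C → G
  read 'y': G → F
  read 'y': F → H
  read 'y': H → G
  end G, rejected
w5:
  start at H
  read 'y': H → G
  read 'y': G → F
  read 'y': F → H
  read 'y': H → G
  read 'x': G → C
  read 'y': C → G
  read 'y': G → F
  read 'y': F → H
  read 'y': H → G
  read 'y': G → F
  end F, accepted

4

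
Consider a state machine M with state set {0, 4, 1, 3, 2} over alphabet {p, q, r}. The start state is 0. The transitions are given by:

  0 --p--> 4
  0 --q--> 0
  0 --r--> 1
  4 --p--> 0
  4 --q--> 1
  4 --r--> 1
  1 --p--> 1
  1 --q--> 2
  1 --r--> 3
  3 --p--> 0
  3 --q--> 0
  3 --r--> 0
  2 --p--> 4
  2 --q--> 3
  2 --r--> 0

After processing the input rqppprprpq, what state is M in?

0

start at 0
read 'r': 0 → 1
read 'q': 1 → 2
read 'p': 2 → 4
read 'p': 4 → 0
read 'p': 0 → 4
read 'r': 4 → 1
read 'p': 1 → 1
read 'r': 1 → 3
read 'p': 3 → 0
read 'q': 0 → 0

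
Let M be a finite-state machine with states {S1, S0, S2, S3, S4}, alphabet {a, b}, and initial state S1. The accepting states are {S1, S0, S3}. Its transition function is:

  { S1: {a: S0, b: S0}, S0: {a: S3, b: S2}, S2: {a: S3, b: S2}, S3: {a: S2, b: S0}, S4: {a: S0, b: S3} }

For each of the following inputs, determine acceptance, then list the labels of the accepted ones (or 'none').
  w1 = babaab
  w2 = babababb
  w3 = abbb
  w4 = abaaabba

w4

w1:
  start at S1
  read 'b': S1 → S0
  read 'a': S0 → S3
  read 'b': S3 → S0
  read 'a': S0 → S3
  read 'a': S3 → S2
  read 'b': S2 → S2
  end S2, rejected
w2:
  start at S1
  read 'b': S1 → S0
  read 'a': S0 → S3
  read 'b': S3 → S0
  read 'a': S0 → S3
  read 'b': S3 → S0
  read 'a': S0 → S3
  read 'b': S3 → S0
  read 'b': S0 → S2
  end S2, rejected
w3:
  start at S1
  read 'a': S1 → S0
  read 'b': S0 → S2
  read 'b': S2 → S2
  read 'b': S2 → S2
  end S2, rejected
w4:
  start at S1
  read 'a': S1 → S0
  read 'b': S0 → S2
  read 'a': S2 → S3
  read 'a': S3 → S2
  read 'a': S2 → S3
  read 'b': S3 → S0
  read 'b': S0 → S2
  read 'a': S2 → S3
  end S3, accepted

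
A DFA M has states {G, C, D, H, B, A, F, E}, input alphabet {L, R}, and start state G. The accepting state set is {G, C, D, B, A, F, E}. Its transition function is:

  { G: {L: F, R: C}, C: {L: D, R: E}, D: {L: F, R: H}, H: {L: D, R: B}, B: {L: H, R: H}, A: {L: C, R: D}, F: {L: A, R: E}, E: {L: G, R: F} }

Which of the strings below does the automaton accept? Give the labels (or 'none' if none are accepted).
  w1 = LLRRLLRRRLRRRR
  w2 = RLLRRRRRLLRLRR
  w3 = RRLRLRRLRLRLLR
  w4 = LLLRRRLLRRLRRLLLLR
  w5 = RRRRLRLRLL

w1, w2, w4, w5

w1: G → F → A → D → H → D → F → E → F → E → G → C → E → F → E  → end E, accepted
w2: G → C → D → F → E → F → E → F → E → G → F → E → G → C → E  → end E, accepted
w3: G → C → E → G → C → D → H → B → H → B → H → B → H → D → H  → end H, rejected
w4: G → F → A → C → E → F → E → G → F → E → F → A → D → H → D → F → A → C → E  → end E, accepted
w5: G → C → E → F → E → G → C → D → H → D → F  → end F, accepted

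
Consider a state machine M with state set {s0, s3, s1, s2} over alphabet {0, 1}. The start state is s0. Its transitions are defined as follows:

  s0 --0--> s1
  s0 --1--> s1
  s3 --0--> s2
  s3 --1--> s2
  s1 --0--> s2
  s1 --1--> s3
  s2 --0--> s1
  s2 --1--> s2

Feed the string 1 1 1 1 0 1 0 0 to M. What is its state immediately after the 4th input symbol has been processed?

s0 → s1 → s3 → s2 → s2
After 4 symbols: s2.

s2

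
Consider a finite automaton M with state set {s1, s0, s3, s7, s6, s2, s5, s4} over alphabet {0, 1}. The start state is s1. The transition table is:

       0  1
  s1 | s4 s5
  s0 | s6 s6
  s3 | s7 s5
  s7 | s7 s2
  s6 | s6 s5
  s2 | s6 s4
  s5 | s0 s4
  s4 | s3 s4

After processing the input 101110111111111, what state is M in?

s4

s1 → s5 → s0 → s6 → s5 → s4 → s3 → s5 → s4 → s4 → s4 → s4 → s4 → s4 → s4 → s4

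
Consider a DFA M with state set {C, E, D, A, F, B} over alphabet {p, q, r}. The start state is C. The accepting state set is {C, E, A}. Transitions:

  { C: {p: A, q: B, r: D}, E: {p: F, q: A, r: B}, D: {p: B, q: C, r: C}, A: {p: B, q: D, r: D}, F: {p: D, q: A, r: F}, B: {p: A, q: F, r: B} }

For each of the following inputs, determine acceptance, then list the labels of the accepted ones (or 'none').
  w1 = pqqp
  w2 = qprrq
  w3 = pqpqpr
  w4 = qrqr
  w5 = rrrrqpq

w1, w3

w1:
  start at C
  read 'p': C → A
  read 'q': A → D
  read 'q': D → C
  read 'p': C → A
  end A, accepted
w2:
  start at C
  read 'q': C → B
  read 'p': B → A
  read 'r': A → D
  read 'r': D → C
  read 'q': C → B
  end B, rejected
w3:
  start at C
  read 'p': C → A
  read 'q': A → D
  read 'p': D → B
  read 'q': B → F
  read 'p': F → D
  read 'r': D → C
  end C, accepted
w4:
  start at C
  read 'q': C → B
  read 'r': B → B
  read 'q': B → F
  read 'r': F → F
  end F, rejected
w5:
  start at C
  read 'r': C → D
  read 'r': D → C
  read 'r': C → D
  read 'r': D → C
  read 'q': C → B
  read 'p': B → A
  read 'q': A → D
  end D, rejected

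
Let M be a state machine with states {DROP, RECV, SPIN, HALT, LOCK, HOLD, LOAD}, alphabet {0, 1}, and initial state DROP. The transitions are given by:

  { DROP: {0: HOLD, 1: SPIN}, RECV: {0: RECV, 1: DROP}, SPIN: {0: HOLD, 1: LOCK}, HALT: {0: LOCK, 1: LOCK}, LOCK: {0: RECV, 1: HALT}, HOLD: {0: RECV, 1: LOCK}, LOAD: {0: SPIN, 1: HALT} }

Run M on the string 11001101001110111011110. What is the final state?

LOCK

Trace: DROP -1-> SPIN -1-> LOCK -0-> RECV -0-> RECV -1-> DROP -1-> SPIN -0-> HOLD -1-> LOCK -0-> RECV -0-> RECV -1-> DROP -1-> SPIN -1-> LOCK -0-> RECV -1-> DROP -1-> SPIN -1-> LOCK -0-> RECV -1-> DROP -1-> SPIN -1-> LOCK -1-> HALT -0-> LOCK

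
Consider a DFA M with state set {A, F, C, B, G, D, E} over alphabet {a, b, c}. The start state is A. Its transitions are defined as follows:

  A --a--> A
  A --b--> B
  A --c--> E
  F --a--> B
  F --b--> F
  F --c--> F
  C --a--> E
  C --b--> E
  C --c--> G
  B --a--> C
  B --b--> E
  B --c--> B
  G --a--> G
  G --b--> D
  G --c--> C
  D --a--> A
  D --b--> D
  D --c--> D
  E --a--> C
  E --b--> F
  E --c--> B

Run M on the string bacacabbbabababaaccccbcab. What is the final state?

start at A
read 'b': A → B
read 'a': B → C
read 'c': C → G
read 'a': G → G
read 'c': G → C
read 'a': C → E
read 'b': E → F
read 'b': F → F
read 'b': F → F
read 'a': F → B
read 'b': B → E
read 'a': E → C
read 'b': C → E
read 'a': E → C
read 'b': C → E
read 'a': E → C
read 'a': C → E
read 'c': E → B
read 'c': B → B
read 'c': B → B
read 'c': B → B
read 'b': B → E
read 'c': E → B
read 'a': B → C
read 'b': C → E

E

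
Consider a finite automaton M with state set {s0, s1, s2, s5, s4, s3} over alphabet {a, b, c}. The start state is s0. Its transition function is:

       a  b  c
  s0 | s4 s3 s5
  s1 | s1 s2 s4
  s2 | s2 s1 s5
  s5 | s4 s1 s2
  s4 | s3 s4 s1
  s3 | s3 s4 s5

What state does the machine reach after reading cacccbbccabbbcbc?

Trace: s0 -c-> s5 -a-> s4 -c-> s1 -c-> s4 -c-> s1 -b-> s2 -b-> s1 -c-> s4 -c-> s1 -a-> s1 -b-> s2 -b-> s1 -b-> s2 -c-> s5 -b-> s1 -c-> s4

s4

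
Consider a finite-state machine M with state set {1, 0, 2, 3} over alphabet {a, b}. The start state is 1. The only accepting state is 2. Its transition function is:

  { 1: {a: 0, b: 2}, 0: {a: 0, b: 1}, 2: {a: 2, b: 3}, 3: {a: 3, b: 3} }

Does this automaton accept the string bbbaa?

Trace: 1 -b-> 2 -b-> 3 -b-> 3 -a-> 3 -a-> 3
End state 3 is not accepting.

No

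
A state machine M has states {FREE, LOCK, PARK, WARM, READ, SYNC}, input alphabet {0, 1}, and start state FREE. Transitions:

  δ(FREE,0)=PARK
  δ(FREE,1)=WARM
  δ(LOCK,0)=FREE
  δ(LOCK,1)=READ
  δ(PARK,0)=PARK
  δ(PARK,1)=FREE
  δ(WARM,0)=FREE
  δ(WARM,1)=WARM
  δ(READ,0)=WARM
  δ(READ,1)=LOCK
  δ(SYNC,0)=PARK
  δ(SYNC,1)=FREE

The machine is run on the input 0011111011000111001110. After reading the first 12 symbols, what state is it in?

PARK

start at FREE
read '0': FREE → PARK
read '0': PARK → PARK
read '1': PARK → FREE
read '1': FREE → WARM
read '1': WARM → WARM
read '1': WARM → WARM
read '1': WARM → WARM
read '0': WARM → FREE
read '1': FREE → WARM
read '1': WARM → WARM
read '0': WARM → FREE
read '0': FREE → PARK
After 12 symbols: PARK.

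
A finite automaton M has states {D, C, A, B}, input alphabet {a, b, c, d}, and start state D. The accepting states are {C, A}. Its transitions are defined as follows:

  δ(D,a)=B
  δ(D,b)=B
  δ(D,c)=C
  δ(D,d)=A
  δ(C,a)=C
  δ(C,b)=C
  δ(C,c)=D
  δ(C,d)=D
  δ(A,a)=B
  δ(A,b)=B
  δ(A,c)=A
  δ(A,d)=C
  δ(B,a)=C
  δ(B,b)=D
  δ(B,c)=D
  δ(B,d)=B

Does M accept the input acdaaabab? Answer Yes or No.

Yes

D → B → D → A → B → C → C → C → C → C
End state C is accepting.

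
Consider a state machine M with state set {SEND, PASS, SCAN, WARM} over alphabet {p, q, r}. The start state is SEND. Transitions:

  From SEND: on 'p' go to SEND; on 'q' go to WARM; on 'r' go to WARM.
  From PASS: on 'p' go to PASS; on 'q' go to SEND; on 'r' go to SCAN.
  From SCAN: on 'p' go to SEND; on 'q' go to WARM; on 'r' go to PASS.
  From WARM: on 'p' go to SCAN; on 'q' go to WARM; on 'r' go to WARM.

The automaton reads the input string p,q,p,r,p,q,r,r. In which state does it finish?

start at SEND
read 'p': SEND → SEND
read 'q': SEND → WARM
read 'p': WARM → SCAN
read 'r': SCAN → PASS
read 'p': PASS → PASS
read 'q': PASS → SEND
read 'r': SEND → WARM
read 'r': WARM → WARM

WARM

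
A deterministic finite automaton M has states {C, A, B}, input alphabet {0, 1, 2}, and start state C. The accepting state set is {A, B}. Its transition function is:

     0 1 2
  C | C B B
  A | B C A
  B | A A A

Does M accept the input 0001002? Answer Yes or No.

Yes

Trace: C -0-> C -0-> C -0-> C -1-> B -0-> A -0-> B -2-> A
End state A is accepting.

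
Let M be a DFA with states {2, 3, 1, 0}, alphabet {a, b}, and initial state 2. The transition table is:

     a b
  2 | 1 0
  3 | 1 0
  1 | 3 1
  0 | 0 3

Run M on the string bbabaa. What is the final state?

Trace: 2 -b-> 0 -b-> 3 -a-> 1 -b-> 1 -a-> 3 -a-> 1

1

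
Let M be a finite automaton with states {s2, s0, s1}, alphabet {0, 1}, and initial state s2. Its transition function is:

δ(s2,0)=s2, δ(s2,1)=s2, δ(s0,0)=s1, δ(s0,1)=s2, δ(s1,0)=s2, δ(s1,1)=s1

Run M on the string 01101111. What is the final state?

start at s2
read '0': s2 → s2
read '1': s2 → s2
read '1': s2 → s2
read '0': s2 → s2
read '1': s2 → s2
read '1': s2 → s2
read '1': s2 → s2
read '1': s2 → s2

s2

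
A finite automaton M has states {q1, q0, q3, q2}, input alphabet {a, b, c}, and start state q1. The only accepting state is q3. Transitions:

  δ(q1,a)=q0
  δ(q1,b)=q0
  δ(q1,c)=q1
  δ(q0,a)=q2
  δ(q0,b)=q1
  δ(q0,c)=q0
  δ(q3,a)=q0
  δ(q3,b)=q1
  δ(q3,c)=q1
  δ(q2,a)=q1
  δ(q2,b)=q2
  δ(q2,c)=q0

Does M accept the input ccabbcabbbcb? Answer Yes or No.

q1 → q1 → q1 → q0 → q1 → q0 → q0 → q2 → q2 → q2 → q2 → q0 → q1
End state q1 is not accepting.

No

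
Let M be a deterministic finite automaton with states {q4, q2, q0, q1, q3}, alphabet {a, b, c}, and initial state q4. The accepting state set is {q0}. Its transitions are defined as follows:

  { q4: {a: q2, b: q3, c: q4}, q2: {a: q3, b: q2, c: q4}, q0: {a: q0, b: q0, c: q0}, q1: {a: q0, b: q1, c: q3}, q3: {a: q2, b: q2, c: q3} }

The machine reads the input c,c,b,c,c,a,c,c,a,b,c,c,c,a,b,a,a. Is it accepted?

q4 → q4 → q4 → q3 → q3 → q3 → q2 → q4 → q4 → q2 → q2 → q4 → q4 → q4 → q2 → q2 → q3 → q2
End state q2 is not accepting.

No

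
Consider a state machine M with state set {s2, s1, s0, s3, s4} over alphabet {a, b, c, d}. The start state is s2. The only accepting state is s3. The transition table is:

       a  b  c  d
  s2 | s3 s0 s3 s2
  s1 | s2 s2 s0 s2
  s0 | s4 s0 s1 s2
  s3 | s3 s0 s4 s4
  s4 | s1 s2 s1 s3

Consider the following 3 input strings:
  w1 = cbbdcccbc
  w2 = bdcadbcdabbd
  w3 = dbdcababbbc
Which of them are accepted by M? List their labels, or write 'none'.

w1

w1:
  start at s2
  read 'c': s2 → s3
  read 'b': s3 → s0
  read 'b': s0 → s0
  read 'd': s0 → s2
  read 'c': s2 → s3
  read 'c': s3 → s4
  read 'c': s4 → s1
  read 'b': s1 → s2
  read 'c': s2 → s3
  end s3, accepted
w2:
  start at s2
  read 'b': s2 → s0
  read 'd': s0 → s2
  read 'c': s2 → s3
  read 'a': s3 → s3
  read 'd': s3 → s4
  read 'b': s4 → s2
  read 'c': s2 → s3
  read 'd': s3 → s4
  read 'a': s4 → s1
  read 'b': s1 → s2
  read 'b': s2 → s0
  read 'd': s0 → s2
  end s2, rejected
w3:
  start at s2
  read 'd': s2 → s2
  read 'b': s2 → s0
  read 'd': s0 → s2
  read 'c': s2 → s3
  read 'a': s3 → s3
  read 'b': s3 → s0
  read 'a': s0 → s4
  read 'b': s4 → s2
  read 'b': s2 → s0
  read 'b': s0 → s0
  read 'c': s0 → s1
  end s1, rejected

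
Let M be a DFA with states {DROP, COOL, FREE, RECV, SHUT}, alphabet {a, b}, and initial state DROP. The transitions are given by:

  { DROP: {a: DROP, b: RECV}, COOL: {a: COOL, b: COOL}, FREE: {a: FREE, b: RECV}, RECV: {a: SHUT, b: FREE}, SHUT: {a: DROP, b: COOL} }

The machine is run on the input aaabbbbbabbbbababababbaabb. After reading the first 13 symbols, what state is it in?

DROP → DROP → DROP → DROP → RECV → FREE → RECV → FREE → RECV → SHUT → COOL → COOL → COOL → COOL
After 13 symbols: COOL.

COOL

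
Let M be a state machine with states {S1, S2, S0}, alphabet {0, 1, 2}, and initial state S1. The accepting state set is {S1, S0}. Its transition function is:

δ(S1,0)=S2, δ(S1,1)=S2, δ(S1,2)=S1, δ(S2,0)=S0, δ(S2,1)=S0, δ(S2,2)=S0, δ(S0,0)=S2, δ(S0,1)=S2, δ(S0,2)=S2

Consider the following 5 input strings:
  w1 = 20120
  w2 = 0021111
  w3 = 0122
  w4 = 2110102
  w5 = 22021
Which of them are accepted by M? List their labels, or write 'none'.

w1, w3, w4

w1: Trace: S1 -2-> S1 -0-> S2 -1-> S0 -2-> S2 -0-> S0  → end S0, accepted
w2: Trace: S1 -0-> S2 -0-> S0 -2-> S2 -1-> S0 -1-> S2 -1-> S0 -1-> S2  → end S2, rejected
w3: Trace: S1 -0-> S2 -1-> S0 -2-> S2 -2-> S0  → end S0, accepted
w4: Trace: S1 -2-> S1 -1-> S2 -1-> S0 -0-> S2 -1-> S0 -0-> S2 -2-> S0  → end S0, accepted
w5: Trace: S1 -2-> S1 -2-> S1 -0-> S2 -2-> S0 -1-> S2  → end S2, rejected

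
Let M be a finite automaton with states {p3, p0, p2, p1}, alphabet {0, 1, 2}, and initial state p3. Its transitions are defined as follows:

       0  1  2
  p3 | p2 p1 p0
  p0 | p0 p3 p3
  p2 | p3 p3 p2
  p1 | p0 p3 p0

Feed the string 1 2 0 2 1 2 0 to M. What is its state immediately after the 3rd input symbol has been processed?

p0

p3 → p1 → p0 → p0
After 3 symbols: p0.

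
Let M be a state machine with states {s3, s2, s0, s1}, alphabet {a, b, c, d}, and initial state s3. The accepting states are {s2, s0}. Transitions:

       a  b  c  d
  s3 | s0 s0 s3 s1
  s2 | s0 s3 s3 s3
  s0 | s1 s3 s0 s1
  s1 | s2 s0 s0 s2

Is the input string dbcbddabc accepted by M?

start at s3
read 'd': s3 → s1
read 'b': s1 → s0
read 'c': s0 → s0
read 'b': s0 → s3
read 'd': s3 → s1
read 'd': s1 → s2
read 'a': s2 → s0
read 'b': s0 → s3
read 'c': s3 → s3
End state s3 is not accepting.

No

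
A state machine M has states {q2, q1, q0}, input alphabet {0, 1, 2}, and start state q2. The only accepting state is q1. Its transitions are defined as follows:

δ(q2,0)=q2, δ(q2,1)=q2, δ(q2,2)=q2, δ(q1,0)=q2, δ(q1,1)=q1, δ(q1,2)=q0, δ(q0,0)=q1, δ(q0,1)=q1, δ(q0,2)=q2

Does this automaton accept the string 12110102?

No

q2 → q2 → q2 → q2 → q2 → q2 → q2 → q2 → q2
End state q2 is not accepting.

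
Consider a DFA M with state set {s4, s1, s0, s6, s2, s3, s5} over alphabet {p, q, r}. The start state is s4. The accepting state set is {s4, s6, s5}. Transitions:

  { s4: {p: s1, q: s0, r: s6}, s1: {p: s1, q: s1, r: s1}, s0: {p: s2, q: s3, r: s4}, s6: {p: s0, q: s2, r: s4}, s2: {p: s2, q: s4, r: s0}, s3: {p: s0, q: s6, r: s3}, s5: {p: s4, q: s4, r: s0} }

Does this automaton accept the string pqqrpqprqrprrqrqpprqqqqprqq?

Trace: s4 -p-> s1 -q-> s1 -q-> s1 -r-> s1 -p-> s1 -q-> s1 -p-> s1 -r-> s1 -q-> s1 -r-> s1 -p-> s1 -r-> s1 -r-> s1 -q-> s1 -r-> s1 -q-> s1 -p-> s1 -p-> s1 -r-> s1 -q-> s1 -q-> s1 -q-> s1 -q-> s1 -p-> s1 -r-> s1 -q-> s1 -q-> s1
End state s1 is not accepting.

No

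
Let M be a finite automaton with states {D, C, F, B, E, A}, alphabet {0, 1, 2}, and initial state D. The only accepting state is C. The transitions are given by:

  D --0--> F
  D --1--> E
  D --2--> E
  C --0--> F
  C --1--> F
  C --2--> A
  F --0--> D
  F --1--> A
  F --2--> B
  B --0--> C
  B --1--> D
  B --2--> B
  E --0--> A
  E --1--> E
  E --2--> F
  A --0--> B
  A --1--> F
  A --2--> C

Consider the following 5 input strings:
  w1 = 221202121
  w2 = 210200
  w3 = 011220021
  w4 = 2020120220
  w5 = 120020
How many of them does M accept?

w1: D → E → F → A → C → F → B → D → E → E  → end E, rejected
w2: D → E → E → A → C → F → D  → end D, rejected
w3: D → F → A → F → B → B → C → F → B → D  → end D, rejected
w4: D → E → A → C → F → A → C → F → B → B → C  → end C, accepted
w5: D → E → F → D → F → B → C  → end C, accepted

2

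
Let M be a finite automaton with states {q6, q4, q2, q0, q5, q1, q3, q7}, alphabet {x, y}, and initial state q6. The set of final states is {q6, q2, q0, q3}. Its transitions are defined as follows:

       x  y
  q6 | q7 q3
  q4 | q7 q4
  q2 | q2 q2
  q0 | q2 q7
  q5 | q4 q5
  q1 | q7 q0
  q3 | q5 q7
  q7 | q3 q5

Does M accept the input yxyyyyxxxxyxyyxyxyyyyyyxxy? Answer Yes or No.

start at q6
read 'y': q6 → q3
read 'x': q3 → q5
read 'y': q5 → q5
read 'y': q5 → q5
read 'y': q5 → q5
read 'y': q5 → q5
read 'x': q5 → q4
read 'x': q4 → q7
read 'x': q7 → q3
read 'x': q3 → q5
read 'y': q5 → q5
read 'x': q5 → q4
read 'y': q4 → q4
read 'y': q4 → q4
read 'x': q4 → q7
read 'y': q7 → q5
read 'x': q5 → q4
read 'y': q4 → q4
read 'y': q4 → q4
read 'y': q4 → q4
read 'y': q4 → q4
read 'y': q4 → q4
read 'y': q4 → q4
read 'x': q4 → q7
read 'x': q7 → q3
read 'y': q3 → q7
End state q7 is not accepting.

No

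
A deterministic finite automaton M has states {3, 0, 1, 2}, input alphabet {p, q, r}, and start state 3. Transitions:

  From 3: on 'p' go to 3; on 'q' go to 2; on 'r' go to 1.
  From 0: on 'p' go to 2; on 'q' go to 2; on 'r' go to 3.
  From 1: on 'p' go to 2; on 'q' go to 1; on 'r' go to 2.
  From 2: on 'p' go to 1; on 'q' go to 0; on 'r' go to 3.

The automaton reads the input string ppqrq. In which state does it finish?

start at 3
read 'p': 3 → 3
read 'p': 3 → 3
read 'q': 3 → 2
read 'r': 2 → 3
read 'q': 3 → 2

2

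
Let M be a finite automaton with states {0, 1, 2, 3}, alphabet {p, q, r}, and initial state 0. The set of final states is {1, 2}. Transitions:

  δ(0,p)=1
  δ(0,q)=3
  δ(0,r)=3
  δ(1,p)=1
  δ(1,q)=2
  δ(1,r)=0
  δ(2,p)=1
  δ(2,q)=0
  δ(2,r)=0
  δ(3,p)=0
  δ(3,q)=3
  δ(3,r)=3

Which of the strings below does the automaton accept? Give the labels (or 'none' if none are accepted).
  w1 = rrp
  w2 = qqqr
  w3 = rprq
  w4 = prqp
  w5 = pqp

w5

w1: Trace: 0 -r-> 3 -r-> 3 -p-> 0  → end 0, rejected
w2: Trace: 0 -q-> 3 -q-> 3 -q-> 3 -r-> 3  → end 3, rejected
w3: Trace: 0 -r-> 3 -p-> 0 -r-> 3 -q-> 3  → end 3, rejected
w4: Trace: 0 -p-> 1 -r-> 0 -q-> 3 -p-> 0  → end 0, rejected
w5: Trace: 0 -p-> 1 -q-> 2 -p-> 1  → end 1, accepted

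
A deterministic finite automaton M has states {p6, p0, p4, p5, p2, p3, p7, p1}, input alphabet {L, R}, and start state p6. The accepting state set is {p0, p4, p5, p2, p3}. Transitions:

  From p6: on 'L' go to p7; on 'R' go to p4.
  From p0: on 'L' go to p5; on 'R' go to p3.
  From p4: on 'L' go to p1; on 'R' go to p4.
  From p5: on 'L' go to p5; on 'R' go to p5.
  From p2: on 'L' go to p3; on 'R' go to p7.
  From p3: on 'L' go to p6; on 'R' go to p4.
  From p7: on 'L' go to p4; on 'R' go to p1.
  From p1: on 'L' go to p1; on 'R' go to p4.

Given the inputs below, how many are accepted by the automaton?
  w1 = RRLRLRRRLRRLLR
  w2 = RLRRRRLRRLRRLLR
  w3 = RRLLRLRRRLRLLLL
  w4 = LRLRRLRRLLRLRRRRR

w1:
  start at p6
  read 'R': p6 → p4
  read 'R': p4 → p4
  read 'L': p4 → p1
  read 'R': p1 → p4
  read 'L': p4 → p1
  read 'R': p1 → p4
  read 'R': p4 → p4
  read 'R': p4 → p4
  read 'L': p4 → p1
  read 'R': p1 → p4
  read 'R': p4 → p4
  read 'L': p4 → p1
  read 'L': p1 → p1
  read 'R': p1 → p4
  end p4, accepted
w2:
  start at p6
  read 'R': p6 → p4
  read 'L': p4 → p1
  read 'R': p1 → p4
  read 'R': p4 → p4
  read 'R': p4 → p4
  read 'R': p4 → p4
  read 'L': p4 → p1
  read 'R': p1 → p4
  read 'R': p4 → p4
  read 'L': p4 → p1
  read 'R': p1 → p4
  read 'R': p4 → p4
  read 'L': p4 → p1
  read 'L': p1 → p1
  read 'R': p1 → p4
  end p4, accepted
w3:
  start at p6
  read 'R': p6 → p4
  read 'R': p4 → p4
  read 'L': p4 → p1
  read 'L': p1 → p1
  read 'R': p1 → p4
  read 'L': p4 → p1
  read 'R': p1 → p4
  read 'R': p4 → p4
  read 'R': p4 → p4
  read 'L': p4 → p1
  read 'R': p1 → p4
  read 'L': p4 → p1
  read 'L': p1 → p1
  read 'L': p1 → p1
  read 'L': p1 → p1
  end p1, rejected
w4:
  start at p6
  read 'L': p6 → p7
  read 'R': p7 → p1
  read 'L': p1 → p1
  read 'R': p1 → p4
  read 'R': p4 → p4
  read 'L': p4 → p1
  read 'R': p1 → p4
  read 'R': p4 → p4
  read 'L': p4 → p1
  read 'L': p1 → p1
  read 'R': p1 → p4
  read 'L': p4 → p1
  read 'R': p1 → p4
  read 'R': p4 → p4
  read 'R': p4 → p4
  read 'R': p4 → p4
  read 'R': p4 → p4
  end p4, accepted

3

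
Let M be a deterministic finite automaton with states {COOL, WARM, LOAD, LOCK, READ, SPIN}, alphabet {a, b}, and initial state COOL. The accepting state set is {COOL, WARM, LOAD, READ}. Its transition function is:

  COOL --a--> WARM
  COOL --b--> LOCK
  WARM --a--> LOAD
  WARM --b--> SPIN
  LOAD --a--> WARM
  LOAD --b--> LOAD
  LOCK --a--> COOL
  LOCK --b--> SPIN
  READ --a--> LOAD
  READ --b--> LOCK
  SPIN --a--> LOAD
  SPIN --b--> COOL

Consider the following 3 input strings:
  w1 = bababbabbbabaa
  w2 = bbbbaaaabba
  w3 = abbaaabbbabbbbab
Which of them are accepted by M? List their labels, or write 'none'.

w1: COOL → LOCK → COOL → LOCK → COOL → LOCK → SPIN → LOAD → LOAD → LOAD → LOAD → WARM → SPIN → LOAD → WARM  → end WARM, accepted
w2: COOL → LOCK → SPIN → COOL → LOCK → COOL → WARM → LOAD → WARM → SPIN → COOL → WARM  → end WARM, accepted
w3: COOL → WARM → SPIN → COOL → WARM → LOAD → WARM → SPIN → COOL → LOCK → COOL → LOCK → SPIN → COOL → LOCK → COOL → LOCK  → end LOCK, rejected

w1, w2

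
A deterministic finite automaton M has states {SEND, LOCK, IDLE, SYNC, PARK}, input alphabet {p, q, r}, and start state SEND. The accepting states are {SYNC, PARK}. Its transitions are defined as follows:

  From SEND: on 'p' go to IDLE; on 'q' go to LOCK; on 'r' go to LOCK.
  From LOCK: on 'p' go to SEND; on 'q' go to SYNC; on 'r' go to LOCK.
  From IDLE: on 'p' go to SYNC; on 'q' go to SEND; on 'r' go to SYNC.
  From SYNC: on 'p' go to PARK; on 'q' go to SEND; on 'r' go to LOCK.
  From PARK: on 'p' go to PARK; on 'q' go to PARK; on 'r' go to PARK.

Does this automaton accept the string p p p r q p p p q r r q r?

Yes

Trace: SEND -p-> IDLE -p-> SYNC -p-> PARK -r-> PARK -q-> PARK -p-> PARK -p-> PARK -p-> PARK -q-> PARK -r-> PARK -r-> PARK -q-> PARK -r-> PARK
End state PARK is accepting.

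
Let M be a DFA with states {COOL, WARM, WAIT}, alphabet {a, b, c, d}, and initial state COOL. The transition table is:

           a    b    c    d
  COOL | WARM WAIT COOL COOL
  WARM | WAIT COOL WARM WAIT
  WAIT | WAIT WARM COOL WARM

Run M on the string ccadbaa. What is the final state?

WAIT

Trace: COOL -c-> COOL -c-> COOL -a-> WARM -d-> WAIT -b-> WARM -a-> WAIT -a-> WAIT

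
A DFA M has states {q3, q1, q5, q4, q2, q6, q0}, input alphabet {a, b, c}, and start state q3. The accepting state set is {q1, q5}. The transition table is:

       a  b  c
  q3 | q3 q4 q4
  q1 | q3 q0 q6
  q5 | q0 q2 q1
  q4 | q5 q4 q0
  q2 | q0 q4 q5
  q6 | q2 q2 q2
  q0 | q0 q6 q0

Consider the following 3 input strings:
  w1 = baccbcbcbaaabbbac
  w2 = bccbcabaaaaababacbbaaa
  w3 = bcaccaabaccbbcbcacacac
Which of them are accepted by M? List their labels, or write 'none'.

w1: Trace: q3 -b-> q4 -a-> q5 -c-> q1 -c-> q6 -b-> q2 -c-> q5 -b-> q2 -c-> q5 -b-> q2 -a-> q0 -a-> q0 -a-> q0 -b-> q6 -b-> q2 -b-> q4 -a-> q5 -c-> q1  → end q1, accepted
w2: Trace: q3 -b-> q4 -c-> q0 -c-> q0 -b-> q6 -c-> q2 -a-> q0 -b-> q6 -a-> q2 -a-> q0 -a-> q0 -a-> q0 -a-> q0 -b-> q6 -a-> q2 -b-> q4 -a-> q5 -c-> q1 -b-> q0 -b-> q6 -a-> q2 -a-> q0 -a-> q0  → end q0, rejected
w3: Trace: q3 -b-> q4 -c-> q0 -a-> q0 -c-> q0 -c-> q0 -a-> q0 -a-> q0 -b-> q6 -a-> q2 -c-> q5 -c-> q1 -b-> q0 -b-> q6 -c-> q2 -b-> q4 -c-> q0 -a-> q0 -c-> q0 -a-> q0 -c-> q0 -a-> q0 -c-> q0  → end q0, rejected

w1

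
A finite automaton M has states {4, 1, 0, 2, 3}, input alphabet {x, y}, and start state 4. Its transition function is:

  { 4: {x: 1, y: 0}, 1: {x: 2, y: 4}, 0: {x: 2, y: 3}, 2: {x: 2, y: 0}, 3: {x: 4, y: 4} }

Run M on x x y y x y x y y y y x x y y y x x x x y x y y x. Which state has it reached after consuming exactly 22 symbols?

2

Trace: 4 -x-> 1 -x-> 2 -y-> 0 -y-> 3 -x-> 4 -y-> 0 -x-> 2 -y-> 0 -y-> 3 -y-> 4 -y-> 0 -x-> 2 -x-> 2 -y-> 0 -y-> 3 -y-> 4 -x-> 1 -x-> 2 -x-> 2 -x-> 2 -y-> 0 -x-> 2
After 22 symbols: 2.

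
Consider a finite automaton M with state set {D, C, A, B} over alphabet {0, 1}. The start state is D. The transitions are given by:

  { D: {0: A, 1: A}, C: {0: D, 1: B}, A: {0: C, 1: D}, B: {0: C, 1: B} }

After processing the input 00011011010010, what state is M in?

Trace: D -0-> A -0-> C -0-> D -1-> A -1-> D -0-> A -1-> D -1-> A -0-> C -1-> B -0-> C -0-> D -1-> A -0-> C

C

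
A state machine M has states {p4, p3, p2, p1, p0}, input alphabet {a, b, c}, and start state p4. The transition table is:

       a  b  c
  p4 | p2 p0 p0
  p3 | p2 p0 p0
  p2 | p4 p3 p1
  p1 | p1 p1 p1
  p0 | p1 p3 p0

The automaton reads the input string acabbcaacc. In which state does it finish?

Trace: p4 -a-> p2 -c-> p1 -a-> p1 -b-> p1 -b-> p1 -c-> p1 -a-> p1 -a-> p1 -c-> p1 -c-> p1

p1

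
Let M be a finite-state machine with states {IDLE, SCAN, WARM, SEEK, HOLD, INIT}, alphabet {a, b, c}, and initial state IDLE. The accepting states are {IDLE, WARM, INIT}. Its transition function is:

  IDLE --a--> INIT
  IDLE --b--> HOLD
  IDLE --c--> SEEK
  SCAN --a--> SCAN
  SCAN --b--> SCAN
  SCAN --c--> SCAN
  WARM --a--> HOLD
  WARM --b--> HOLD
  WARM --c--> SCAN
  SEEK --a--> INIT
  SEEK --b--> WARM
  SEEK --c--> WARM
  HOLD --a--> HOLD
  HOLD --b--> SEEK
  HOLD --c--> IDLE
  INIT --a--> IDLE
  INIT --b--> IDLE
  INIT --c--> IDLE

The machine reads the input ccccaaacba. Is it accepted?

Trace: IDLE -c-> SEEK -c-> WARM -c-> SCAN -c-> SCAN -a-> SCAN -a-> SCAN -a-> SCAN -c-> SCAN -b-> SCAN -a-> SCAN
End state SCAN is not accepting.

No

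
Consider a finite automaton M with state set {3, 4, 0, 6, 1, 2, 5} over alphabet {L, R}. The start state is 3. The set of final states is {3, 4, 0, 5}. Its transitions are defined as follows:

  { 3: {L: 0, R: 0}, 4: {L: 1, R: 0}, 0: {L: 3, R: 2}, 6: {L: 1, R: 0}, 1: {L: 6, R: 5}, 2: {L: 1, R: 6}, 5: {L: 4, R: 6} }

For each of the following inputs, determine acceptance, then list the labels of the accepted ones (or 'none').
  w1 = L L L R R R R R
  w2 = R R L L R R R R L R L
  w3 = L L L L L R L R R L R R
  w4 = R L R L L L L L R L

w1: 3 → 0 → 3 → 0 → 2 → 6 → 0 → 2 → 6  → end 6, rejected
w2: 3 → 0 → 2 → 1 → 6 → 0 → 2 → 6 → 0 → 3 → 0 → 3  → end 3, accepted
w3: 3 → 0 → 3 → 0 → 3 → 0 → 2 → 1 → 5 → 6 → 1 → 5 → 6  → end 6, rejected
w4: 3 → 0 → 3 → 0 → 3 → 0 → 3 → 0 → 3 → 0 → 3  → end 3, accepted

w2, w4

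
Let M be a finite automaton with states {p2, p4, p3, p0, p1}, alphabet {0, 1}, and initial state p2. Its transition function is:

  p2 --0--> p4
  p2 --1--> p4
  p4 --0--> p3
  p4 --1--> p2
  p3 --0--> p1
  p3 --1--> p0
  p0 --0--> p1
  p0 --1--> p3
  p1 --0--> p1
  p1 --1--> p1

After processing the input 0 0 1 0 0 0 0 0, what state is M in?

start at p2
read '0': p2 → p4
read '0': p4 → p3
read '1': p3 → p0
read '0': p0 → p1
read '0': p1 → p1
read '0': p1 → p1
read '0': p1 → p1
read '0': p1 → p1

p1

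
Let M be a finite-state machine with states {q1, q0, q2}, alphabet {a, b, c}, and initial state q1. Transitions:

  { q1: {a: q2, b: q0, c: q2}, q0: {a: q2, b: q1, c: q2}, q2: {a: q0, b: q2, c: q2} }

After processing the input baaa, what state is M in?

q2

Trace: q1 -b-> q0 -a-> q2 -a-> q0 -a-> q2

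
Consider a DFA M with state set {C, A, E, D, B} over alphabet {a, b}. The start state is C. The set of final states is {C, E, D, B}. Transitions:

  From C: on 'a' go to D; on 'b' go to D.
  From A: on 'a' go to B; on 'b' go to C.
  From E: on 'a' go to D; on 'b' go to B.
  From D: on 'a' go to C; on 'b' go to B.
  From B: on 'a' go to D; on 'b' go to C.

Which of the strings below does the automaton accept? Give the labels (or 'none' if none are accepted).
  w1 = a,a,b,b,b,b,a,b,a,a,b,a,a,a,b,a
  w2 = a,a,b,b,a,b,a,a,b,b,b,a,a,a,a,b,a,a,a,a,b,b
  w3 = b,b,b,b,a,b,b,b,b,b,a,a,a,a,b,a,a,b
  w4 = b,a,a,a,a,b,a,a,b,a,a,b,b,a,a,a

w1, w2, w3, w4

w1: C → D → C → D → B → C → D → C → D → C → D → B → D → C → D → B → D  → end D, accepted
w2: C → D → C → D → B → D → B → D → C → D → B → C → D → C → D → C → D → C → D → C → D → B → C  → end C, accepted
w3: C → D → B → C → D → C → D → B → C → D → B → D → C → D → C → D → C → D → B  → end B, accepted
w4: C → D → C → D → C → D → B → D → C → D → C → D → B → C → D → C → D  → end D, accepted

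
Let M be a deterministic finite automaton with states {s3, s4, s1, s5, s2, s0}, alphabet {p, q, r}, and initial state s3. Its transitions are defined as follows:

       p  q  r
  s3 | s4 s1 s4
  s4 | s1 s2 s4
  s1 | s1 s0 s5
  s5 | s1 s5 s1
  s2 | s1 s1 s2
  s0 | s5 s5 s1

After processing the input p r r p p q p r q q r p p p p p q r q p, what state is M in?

Trace: s3 -p-> s4 -r-> s4 -r-> s4 -p-> s1 -p-> s1 -q-> s0 -p-> s5 -r-> s1 -q-> s0 -q-> s5 -r-> s1 -p-> s1 -p-> s1 -p-> s1 -p-> s1 -p-> s1 -q-> s0 -r-> s1 -q-> s0 -p-> s5

s5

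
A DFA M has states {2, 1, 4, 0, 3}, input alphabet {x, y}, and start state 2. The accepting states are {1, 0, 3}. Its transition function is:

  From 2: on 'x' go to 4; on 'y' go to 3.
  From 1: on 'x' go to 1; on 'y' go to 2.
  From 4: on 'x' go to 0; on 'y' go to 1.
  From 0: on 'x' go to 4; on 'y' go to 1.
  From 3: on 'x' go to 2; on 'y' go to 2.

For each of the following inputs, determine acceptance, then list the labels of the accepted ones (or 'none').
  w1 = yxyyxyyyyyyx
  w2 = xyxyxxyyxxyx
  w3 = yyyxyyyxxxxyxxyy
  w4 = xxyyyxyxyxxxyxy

w1:
  start at 2
  read 'y': 2 → 3
  read 'x': 3 → 2
  read 'y': 2 → 3
  read 'y': 3 → 2
  read 'x': 2 → 4
  read 'y': 4 → 1
  read 'y': 1 → 2
  read 'y': 2 → 3
  read 'y': 3 → 2
  read 'y': 2 → 3
  read 'y': 3 → 2
  read 'x': 2 → 4
  end 4, rejected
w2:
  start at 2
  read 'x': 2 → 4
  read 'y': 4 → 1
  read 'x': 1 → 1
  read 'y': 1 → 2
  read 'x': 2 → 4
  read 'x': 4 → 0
  read 'y': 0 → 1
  read 'y': 1 → 2
  read 'x': 2 → 4
  read 'x': 4 → 0
  read 'y': 0 → 1
  read 'x': 1 → 1
  end 1, accepted
w3:
  start at 2
  read 'y': 2 → 3
  read 'y': 3 → 2
  read 'y': 2 → 3
  read 'x': 3 → 2
  read 'y': 2 → 3
  read 'y': 3 → 2
  read 'y': 2 → 3
  read 'x': 3 → 2
  read 'x': 2 → 4
  read 'x': 4 → 0
  read 'x': 0 → 4
  read 'y': 4 → 1
  read 'x': 1 → 1
  read 'x': 1 → 1
  read 'y': 1 → 2
  read 'y': 2 → 3
  end 3, accepted
w4:
  start at 2
  read 'x': 2 → 4
  read 'x': 4 → 0
  read 'y': 0 → 1
  read 'y': 1 → 2
  read 'y': 2 → 3
  read 'x': 3 → 2
  read 'y': 2 → 3
  read 'x': 3 → 2
  read 'y': 2 → 3
  read 'x': 3 → 2
  read 'x': 2 → 4
  read 'x': 4 → 0
  read 'y': 0 → 1
  read 'x': 1 → 1
  read 'y': 1 → 2
  end 2, rejected

w2, w3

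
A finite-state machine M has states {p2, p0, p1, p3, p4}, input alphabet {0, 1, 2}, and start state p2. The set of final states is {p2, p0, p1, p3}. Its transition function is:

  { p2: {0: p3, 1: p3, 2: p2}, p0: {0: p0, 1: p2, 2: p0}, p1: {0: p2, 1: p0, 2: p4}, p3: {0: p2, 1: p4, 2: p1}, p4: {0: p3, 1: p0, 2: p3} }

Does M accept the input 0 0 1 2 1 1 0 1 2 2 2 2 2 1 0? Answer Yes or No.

Yes

Trace: p2 -0-> p3 -0-> p2 -1-> p3 -2-> p1 -1-> p0 -1-> p2 -0-> p3 -1-> p4 -2-> p3 -2-> p1 -2-> p4 -2-> p3 -2-> p1 -1-> p0 -0-> p0
End state p0 is accepting.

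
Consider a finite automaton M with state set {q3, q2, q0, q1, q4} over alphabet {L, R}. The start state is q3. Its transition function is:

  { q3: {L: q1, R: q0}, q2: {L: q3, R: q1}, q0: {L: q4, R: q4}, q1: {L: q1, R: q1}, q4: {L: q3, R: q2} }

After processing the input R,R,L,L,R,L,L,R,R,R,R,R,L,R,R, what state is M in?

q1

q3 → q0 → q4 → q3 → q1 → q1 → q1 → q1 → q1 → q1 → q1 → q1 → q1 → q1 → q1 → q1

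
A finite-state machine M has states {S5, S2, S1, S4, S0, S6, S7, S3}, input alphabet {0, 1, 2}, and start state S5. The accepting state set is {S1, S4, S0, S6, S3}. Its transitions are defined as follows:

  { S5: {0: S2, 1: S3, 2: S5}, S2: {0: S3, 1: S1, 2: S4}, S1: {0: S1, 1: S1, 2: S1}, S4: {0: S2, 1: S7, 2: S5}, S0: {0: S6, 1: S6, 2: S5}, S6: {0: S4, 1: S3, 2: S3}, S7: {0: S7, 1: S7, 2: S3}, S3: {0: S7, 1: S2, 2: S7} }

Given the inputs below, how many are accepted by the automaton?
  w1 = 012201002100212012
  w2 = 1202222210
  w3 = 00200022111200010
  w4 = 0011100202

3

w1:
  start at S5
  read '0': S5 → S2
  read '1': S2 → S1
  read '2': S1 → S1
  read '2': S1 → S1
  read '0': S1 → S1
  read '1': S1 → S1
  read '0': S1 → S1
  read '0': S1 → S1
  read '2': S1 → S1
  read '1': S1 → S1
  read '0': S1 → S1
  read '0': S1 → S1
  read '2': S1 → S1
  read '1': S1 → S1
  read '2': S1 → S1
  read '0': S1 → S1
  read '1': S1 → S1
  read '2': S1 → S1
  end S1, accepted
w2:
  start at S5
  read '1': S5 → S3
  read '2': S3 → S7
  read '0': S7 → S7
  read '2': S7 → S3
  read '2': S3 → S7
  read '2': S7 → S3
  read '2': S3 → S7
  read '2': S7 → S3
  read '1': S3 → S2
  read '0': S2 → S3
  end S3, accepted
w3:
  start at S5
  read '0': S5 → S2
  read '0': S2 → S3
  read '2': S3 → S7
  read '0': S7 → S7
  read '0': S7 → S7
  read '0': S7 → S7
  read '2': S7 → S3
  read '2': S3 → S7
  read '1': S7 → S7
  read '1': S7 → S7
  read '1': S7 → S7
  read '2': S7 → S3
  read '0': S3 → S7
  read '0': S7 → S7
  read '0': S7 → S7
  read '1': S7 → S7
  read '0': S7 → S7
  end S7, rejected
w4:
  start at S5
  read '0': S5 → S2
  read '0': S2 → S3
  read '1': S3 → S2
  read '1': S2 → S1
  read '1': S1 → S1
  read '0': S1 → S1
  read '0': S1 → S1
  read '2': S1 → S1
  read '0': S1 → S1
  read '2': S1 → S1
  end S1, accepted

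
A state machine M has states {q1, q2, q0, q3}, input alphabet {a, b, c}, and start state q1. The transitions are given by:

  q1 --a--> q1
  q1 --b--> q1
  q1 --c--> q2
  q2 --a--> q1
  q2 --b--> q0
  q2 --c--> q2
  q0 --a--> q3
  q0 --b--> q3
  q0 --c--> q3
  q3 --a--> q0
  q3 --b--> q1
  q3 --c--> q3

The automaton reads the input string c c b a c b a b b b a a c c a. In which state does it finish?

start at q1
read 'c': q1 → q2
read 'c': q2 → q2
read 'b': q2 → q0
read 'a': q0 → q3
read 'c': q3 → q3
read 'b': q3 → q1
read 'a': q1 → q1
read 'b': q1 → q1
read 'b': q1 → q1
read 'b': q1 → q1
read 'a': q1 → q1
read 'a': q1 → q1
read 'c': q1 → q2
read 'c': q2 → q2
read 'a': q2 → q1

q1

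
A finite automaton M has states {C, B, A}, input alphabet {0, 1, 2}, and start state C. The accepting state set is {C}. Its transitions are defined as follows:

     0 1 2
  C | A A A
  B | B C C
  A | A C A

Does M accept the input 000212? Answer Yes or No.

C → A → A → A → A → C → A
End state A is not accepting.

No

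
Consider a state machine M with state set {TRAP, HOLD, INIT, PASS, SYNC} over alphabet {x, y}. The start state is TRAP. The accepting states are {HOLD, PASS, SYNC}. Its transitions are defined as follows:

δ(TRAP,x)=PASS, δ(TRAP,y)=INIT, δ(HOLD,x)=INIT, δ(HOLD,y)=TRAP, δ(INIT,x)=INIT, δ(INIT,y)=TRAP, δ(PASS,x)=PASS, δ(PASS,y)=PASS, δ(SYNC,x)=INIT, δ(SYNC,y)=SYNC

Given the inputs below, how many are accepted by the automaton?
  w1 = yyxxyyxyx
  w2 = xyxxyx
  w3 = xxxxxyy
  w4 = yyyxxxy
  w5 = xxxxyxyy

w1: Trace: TRAP -y-> INIT -y-> TRAP -x-> PASS -x-> PASS -y-> PASS -y-> PASS -x-> PASS -y-> PASS -x-> PASS  → end PASS, accepted
w2: Trace: TRAP -x-> PASS -y-> PASS -x-> PASS -x-> PASS -y-> PASS -x-> PASS  → end PASS, accepted
w3: Trace: TRAP -x-> PASS -x-> PASS -x-> PASS -x-> PASS -x-> PASS -y-> PASS -y-> PASS  → end PASS, accepted
w4: Trace: TRAP -y-> INIT -y-> TRAP -y-> INIT -x-> INIT -x-> INIT -x-> INIT -y-> TRAP  → end TRAP, rejected
w5: Trace: TRAP -x-> PASS -x-> PASS -x-> PASS -x-> PASS -y-> PASS -x-> PASS -y-> PASS -y-> PASS  → end PASS, accepted

4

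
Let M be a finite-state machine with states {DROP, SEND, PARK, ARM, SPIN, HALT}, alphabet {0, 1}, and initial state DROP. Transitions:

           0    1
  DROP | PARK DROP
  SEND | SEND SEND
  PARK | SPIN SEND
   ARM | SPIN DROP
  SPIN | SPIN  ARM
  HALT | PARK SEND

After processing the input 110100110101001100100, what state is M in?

Trace: DROP -1-> DROP -1-> DROP -0-> PARK -1-> SEND -0-> SEND -0-> SEND -1-> SEND -1-> SEND -0-> SEND -1-> SEND -0-> SEND -1-> SEND -0-> SEND -0-> SEND -1-> SEND -1-> SEND -0-> SEND -0-> SEND -1-> SEND -0-> SEND -0-> SEND

SEND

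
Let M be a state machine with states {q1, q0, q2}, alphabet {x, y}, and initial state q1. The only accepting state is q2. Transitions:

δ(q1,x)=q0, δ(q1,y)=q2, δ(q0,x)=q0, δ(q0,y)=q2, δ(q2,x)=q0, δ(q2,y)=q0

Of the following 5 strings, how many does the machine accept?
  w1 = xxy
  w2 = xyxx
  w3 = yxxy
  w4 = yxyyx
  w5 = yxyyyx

w1:
  start at q1
  read 'x': q1 → q0
  read 'x': q0 → q0
  read 'y': q0 → q2
  end q2, accepted
w2:
  start at q1
  read 'x': q1 → q0
  read 'y': q0 → q2
  read 'x': q2 → q0
  read 'x': q0 → q0
  end q0, rejected
w3:
  start at q1
  read 'y': q1 → q2
  read 'x': q2 → q0
  read 'x': q0 → q0
  read 'y': q0 → q2
  end q2, accepted
w4:
  start at q1
  read 'y': q1 → q2
  read 'x': q2 → q0
  read 'y': q0 → q2
  read 'y': q2 → q0
  read 'x': q0 → q0
  end q0, rejected
w5:
  start at q1
  read 'y': q1 → q2
  read 'x': q2 → q0
  read 'y': q0 → q2
  read 'y': q2 → q0
  read 'y': q0 → q2
  read 'x': q2 → q0
  end q0, rejected

2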